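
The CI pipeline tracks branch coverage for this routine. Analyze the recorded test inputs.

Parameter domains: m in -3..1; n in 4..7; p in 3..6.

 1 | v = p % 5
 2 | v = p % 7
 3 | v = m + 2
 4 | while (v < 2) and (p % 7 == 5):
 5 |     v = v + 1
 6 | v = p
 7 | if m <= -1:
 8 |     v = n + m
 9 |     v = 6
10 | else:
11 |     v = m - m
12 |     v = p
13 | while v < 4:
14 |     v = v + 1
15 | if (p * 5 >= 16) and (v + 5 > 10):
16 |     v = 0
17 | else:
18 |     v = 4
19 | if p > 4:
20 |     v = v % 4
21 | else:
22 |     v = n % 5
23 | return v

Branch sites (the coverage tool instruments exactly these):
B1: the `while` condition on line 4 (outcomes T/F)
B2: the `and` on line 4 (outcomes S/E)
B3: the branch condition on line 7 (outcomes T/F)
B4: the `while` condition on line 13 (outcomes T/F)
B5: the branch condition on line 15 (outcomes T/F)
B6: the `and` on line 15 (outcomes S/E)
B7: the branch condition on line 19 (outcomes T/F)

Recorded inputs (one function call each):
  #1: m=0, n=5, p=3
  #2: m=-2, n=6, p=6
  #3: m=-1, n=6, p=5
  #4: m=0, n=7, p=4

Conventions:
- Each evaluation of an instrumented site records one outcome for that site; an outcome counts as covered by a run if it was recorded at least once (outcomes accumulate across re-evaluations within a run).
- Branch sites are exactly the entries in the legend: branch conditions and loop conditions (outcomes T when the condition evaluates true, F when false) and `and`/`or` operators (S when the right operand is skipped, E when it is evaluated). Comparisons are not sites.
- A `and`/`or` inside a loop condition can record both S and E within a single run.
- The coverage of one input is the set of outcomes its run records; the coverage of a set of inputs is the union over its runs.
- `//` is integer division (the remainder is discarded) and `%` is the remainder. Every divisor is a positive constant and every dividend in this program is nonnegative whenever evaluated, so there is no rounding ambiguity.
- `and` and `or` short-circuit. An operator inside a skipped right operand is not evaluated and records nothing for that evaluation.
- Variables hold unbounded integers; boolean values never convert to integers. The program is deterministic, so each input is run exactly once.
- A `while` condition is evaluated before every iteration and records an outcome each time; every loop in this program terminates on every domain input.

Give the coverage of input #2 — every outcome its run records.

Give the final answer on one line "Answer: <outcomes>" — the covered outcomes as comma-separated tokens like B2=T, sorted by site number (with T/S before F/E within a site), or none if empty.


Tracing the run of input #2 (m=-2, n=6, p=6):
  B2->E, B1->F, B3->T, B4->F, B6->E, B5->T, B7->T
distinct outcomes covered: B1=F, B2=E, B3=T, B4=F, B5=T, B6=E, B7=T
Answer: B1=F, B2=E, B3=T, B4=F, B5=T, B6=E, B7=T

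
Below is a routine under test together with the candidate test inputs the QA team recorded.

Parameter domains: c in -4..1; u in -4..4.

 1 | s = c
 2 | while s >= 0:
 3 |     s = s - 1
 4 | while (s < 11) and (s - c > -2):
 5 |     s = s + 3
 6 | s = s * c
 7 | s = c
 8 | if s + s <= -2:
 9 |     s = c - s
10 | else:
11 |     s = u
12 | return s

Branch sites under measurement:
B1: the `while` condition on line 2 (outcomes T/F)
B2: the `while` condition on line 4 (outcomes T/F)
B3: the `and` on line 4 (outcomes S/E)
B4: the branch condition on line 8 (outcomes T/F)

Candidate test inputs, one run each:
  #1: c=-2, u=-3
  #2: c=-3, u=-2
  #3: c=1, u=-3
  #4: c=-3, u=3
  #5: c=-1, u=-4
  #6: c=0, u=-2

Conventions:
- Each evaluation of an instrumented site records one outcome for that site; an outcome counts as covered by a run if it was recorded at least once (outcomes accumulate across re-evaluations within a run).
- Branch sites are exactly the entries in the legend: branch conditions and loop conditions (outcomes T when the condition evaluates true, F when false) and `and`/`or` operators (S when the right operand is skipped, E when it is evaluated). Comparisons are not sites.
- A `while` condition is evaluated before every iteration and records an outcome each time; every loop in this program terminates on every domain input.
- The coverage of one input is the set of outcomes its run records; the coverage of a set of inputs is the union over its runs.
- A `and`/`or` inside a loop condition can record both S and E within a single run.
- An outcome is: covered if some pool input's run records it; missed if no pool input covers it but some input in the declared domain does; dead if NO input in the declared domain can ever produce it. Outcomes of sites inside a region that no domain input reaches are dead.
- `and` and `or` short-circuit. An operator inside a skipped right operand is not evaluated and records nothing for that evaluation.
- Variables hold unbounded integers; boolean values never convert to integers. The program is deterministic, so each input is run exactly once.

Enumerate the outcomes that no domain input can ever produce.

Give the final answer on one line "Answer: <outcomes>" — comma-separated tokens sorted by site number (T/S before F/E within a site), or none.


running all 54 domain inputs and tallying outcomes:
  reachable outcomes have witnesses, e.g. B1=T (e.g. c=0, u=-4), B1=F (e.g. c=-4, u=-4), B2=T (e.g. c=-4, u=-4), B2=F (e.g. c=-4, u=-4)
Answer: none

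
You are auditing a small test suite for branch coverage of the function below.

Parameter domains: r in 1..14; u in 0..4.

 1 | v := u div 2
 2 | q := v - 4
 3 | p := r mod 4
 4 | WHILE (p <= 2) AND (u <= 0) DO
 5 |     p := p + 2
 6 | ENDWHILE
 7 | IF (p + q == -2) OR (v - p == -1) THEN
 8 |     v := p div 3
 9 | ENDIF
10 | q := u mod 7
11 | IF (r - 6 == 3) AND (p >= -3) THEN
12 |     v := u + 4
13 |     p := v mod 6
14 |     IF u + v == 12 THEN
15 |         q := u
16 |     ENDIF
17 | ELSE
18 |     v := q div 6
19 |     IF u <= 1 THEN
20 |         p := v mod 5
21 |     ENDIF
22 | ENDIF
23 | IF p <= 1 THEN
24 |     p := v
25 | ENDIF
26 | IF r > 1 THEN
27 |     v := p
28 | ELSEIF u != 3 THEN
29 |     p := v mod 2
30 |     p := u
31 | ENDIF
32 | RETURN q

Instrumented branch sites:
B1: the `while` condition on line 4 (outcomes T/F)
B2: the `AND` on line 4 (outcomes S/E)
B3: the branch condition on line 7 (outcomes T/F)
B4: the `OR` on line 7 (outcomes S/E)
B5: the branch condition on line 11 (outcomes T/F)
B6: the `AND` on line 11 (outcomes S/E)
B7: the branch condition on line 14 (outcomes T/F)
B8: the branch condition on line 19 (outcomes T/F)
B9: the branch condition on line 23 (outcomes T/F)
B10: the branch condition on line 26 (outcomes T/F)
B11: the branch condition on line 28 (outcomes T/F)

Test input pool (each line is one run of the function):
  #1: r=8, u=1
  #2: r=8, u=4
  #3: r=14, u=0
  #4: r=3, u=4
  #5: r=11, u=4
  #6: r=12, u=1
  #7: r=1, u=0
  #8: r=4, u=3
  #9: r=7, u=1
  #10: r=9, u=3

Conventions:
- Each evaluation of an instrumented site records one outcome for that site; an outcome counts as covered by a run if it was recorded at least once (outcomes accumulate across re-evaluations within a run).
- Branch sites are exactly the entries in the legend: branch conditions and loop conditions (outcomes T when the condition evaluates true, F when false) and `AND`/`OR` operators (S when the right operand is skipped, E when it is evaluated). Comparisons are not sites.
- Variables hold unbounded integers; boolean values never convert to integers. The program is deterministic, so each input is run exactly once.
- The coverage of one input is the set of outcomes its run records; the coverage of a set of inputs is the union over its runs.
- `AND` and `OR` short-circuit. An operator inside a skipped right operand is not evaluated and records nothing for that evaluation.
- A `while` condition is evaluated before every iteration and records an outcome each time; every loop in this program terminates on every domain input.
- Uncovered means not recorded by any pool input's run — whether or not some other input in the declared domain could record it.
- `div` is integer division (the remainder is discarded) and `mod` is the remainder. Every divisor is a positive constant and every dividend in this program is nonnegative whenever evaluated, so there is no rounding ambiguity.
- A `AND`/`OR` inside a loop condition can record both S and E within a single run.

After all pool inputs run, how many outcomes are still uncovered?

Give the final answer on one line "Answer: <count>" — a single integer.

test 1 (r=8, u=1) fires B2->E, B1->F, B4->E, B3->F, B6->S, B5->F, B8->T, B9->T, B10->T; hits B1=F, B2=E, B3=F, B4=E, B5=F, B6=S, B8=T, B9=T, B10=T
test 2 (r=8, u=4) fires B2->E, B1->F, B4->S, B3->T, B6->S, B5->F, B8->F, B9->T, B10->T; hits B1=F, B2=E, B3=T, B4=S, B5=F, B6=S, B8=F, B9=T, B10=T
test 3 (r=14, u=0) fires B2->E, B1->T, B2->S, B1->F, B4->E, B3->F, B6->S, B5->F, B8->T, B9->T, B10->T; hits B1=T, B1=F, B2=S, B2=E, B3=F, B4=E, B5=F, B6=S, B8=T, B9=T, B10=T
test 4 (r=3, u=4) fires B2->S, B1->F, B4->E, B3->T, B6->S, B5->F, B8->F, B9->F, B10->T; hits B1=F, B2=S, B3=T, B4=E, B5=F, B6=S, B8=F, B9=F, B10=T
test 5 (r=11, u=4) fires B2->S, B1->F, B4->E, B3->T, B6->S, B5->F, B8->F, B9->F, B10->T; hits B1=F, B2=S, B3=T, B4=E, B5=F, B6=S, B8=F, B9=F, B10=T
test 6 (r=12, u=1) fires B2->E, B1->F, B4->E, B3->F, B6->S, B5->F, B8->T, B9->T, B10->T; hits B1=F, B2=E, B3=F, B4=E, B5=F, B6=S, B8=T, B9=T, B10=T
test 7 (r=1, u=0) fires B2->E, B1->T, B2->S, B1->F, B4->E, B3->F, B6->S, B5->F, B8->T, B9->T, B10->F, B11->T; hits B1=T, B1=F, B2=S, B2=E, B3=F, B4=E, B5=F, B6=S, B8=T, B9=T, B10=F, B11=T
test 8 (r=4, u=3) fires B2->E, B1->F, B4->E, B3->F, B6->S, B5->F, B8->F, B9->T, B10->T; hits B1=F, B2=E, B3=F, B4=E, B5=F, B6=S, B8=F, B9=T, B10=T
test 9 (r=7, u=1) fires B2->S, B1->F, B4->E, B3->F, B6->S, B5->F, B8->T, B9->T, B10->T; hits B1=F, B2=S, B3=F, B4=E, B5=F, B6=S, B8=T, B9=T, B10=T
test 10 (r=9, u=3) fires B2->E, B1->F, B4->S, B3->T, B6->E, B5->T, B7->F, B9->T, B10->T; hits B1=F, B2=E, B3=T, B4=S, B5=T, B6=E, B7=F, B9=T, B10=T
union over the pool: B1=T, B1=F, B2=S, B2=E, B3=T, B3=F, B4=S, B4=E, B5=T, B5=F, B6=S, B6=E, B7=F, B8=T, B8=F, B9=T, B9=F, B10=T, B10=F, B11=T
uncovered (2 of 22): B7=T, B11=F

Answer: 2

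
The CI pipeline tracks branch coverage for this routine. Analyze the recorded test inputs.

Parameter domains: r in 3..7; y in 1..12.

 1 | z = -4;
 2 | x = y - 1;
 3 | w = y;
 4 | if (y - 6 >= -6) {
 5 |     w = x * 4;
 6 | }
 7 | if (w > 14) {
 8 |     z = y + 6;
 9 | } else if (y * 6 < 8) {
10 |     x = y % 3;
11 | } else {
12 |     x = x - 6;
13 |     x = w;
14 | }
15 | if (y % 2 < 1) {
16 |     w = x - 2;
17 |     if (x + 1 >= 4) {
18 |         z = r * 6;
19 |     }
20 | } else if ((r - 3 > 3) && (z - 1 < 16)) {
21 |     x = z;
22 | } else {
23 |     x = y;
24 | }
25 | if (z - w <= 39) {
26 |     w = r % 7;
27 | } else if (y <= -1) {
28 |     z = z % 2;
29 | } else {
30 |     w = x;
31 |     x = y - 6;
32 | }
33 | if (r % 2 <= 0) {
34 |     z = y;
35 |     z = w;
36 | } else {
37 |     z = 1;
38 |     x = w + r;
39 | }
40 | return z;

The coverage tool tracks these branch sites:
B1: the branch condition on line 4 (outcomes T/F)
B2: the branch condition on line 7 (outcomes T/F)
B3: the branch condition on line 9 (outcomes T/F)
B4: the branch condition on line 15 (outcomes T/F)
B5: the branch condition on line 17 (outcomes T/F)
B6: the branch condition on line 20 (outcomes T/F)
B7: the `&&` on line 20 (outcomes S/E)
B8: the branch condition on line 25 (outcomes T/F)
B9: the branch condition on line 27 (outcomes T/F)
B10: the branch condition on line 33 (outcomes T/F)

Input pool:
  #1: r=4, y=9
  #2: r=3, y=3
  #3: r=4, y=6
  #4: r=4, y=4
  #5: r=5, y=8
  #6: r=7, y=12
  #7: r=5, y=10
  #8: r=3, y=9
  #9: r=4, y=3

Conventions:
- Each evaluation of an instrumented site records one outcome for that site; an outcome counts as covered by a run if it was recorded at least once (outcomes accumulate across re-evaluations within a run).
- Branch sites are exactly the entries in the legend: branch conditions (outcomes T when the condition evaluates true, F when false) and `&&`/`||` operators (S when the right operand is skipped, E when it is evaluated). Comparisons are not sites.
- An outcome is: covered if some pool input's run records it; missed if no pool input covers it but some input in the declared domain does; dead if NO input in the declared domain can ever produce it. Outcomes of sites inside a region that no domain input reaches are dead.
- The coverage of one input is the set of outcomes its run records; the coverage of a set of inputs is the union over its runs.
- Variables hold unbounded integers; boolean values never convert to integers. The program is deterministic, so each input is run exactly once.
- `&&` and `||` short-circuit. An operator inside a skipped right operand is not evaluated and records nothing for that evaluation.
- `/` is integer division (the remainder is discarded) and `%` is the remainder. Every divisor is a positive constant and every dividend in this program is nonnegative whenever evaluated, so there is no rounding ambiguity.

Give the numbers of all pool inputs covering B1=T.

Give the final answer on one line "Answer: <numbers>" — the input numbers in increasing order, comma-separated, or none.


input #1 (r=4, y=9): records B1=T
input #2 (r=3, y=3): records B1=T
input #3 (r=4, y=6): records B1=T
input #4 (r=4, y=4): records B1=T
input #5 (r=5, y=8): records B1=T
input #6 (r=7, y=12): records B1=T
input #7 (r=5, y=10): records B1=T
input #8 (r=3, y=9): records B1=T
input #9 (r=4, y=3): records B1=T
Answer: 1, 2, 3, 4, 5, 6, 7, 8, 9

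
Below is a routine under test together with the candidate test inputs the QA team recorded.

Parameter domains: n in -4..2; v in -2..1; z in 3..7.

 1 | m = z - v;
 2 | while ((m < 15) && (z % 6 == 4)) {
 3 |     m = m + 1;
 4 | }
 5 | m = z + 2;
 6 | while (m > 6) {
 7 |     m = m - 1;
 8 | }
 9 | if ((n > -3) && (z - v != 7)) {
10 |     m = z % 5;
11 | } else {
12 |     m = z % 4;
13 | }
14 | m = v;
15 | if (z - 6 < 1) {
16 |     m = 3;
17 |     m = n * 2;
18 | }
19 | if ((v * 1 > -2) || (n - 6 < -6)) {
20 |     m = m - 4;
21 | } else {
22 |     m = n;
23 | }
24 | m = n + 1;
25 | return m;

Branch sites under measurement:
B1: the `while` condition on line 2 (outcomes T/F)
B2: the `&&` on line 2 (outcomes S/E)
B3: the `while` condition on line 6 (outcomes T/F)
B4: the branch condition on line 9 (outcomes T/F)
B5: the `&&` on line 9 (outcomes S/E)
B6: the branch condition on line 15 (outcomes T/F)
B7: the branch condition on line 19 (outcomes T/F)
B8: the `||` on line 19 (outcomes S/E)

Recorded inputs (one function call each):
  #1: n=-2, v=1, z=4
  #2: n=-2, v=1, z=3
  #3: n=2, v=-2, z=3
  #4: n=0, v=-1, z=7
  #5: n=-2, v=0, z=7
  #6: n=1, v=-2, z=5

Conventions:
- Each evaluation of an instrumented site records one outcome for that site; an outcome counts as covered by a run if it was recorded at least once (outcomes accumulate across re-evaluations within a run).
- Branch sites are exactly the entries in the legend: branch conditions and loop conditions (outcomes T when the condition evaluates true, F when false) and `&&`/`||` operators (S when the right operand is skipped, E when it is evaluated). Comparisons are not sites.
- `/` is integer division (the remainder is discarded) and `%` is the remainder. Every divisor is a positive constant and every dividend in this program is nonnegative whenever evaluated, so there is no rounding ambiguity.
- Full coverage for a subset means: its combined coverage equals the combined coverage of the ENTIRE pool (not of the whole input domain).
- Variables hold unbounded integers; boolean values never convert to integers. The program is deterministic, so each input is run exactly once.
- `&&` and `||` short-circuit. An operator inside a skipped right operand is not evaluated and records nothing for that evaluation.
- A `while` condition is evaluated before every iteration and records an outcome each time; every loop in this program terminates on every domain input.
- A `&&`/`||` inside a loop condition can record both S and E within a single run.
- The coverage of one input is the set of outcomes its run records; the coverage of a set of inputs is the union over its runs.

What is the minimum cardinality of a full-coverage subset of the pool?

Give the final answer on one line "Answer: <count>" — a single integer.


run #1 (n=-2, v=1, z=4) runs B2->E, B1->T, B2->E, B1->T, B2->E, B1->T, B2->E, B1->T, B2->E, B1->T, B2->E, B1->T, B2->E, B1->T, ...; records B1=T, B1=F, B2=S, B2=E, B3=F, B4=T, B5=E, B6=T, B7=T, B8=S
run #2 (n=-2, v=1, z=3) runs B2->E, B1->F, B3->F, B5->E, B4->T, B6->T, B8->S, B7->T; records B1=F, B2=E, B3=F, B4=T, B5=E, B6=T, B7=T, B8=S
run #3 (n=2, v=-2, z=3) runs B2->E, B1->F, B3->F, B5->E, B4->T, B6->T, B8->E, B7->F; records B1=F, B2=E, B3=F, B4=T, B5=E, B6=T, B7=F, B8=E
run #4 (n=0, v=-1, z=7) runs B2->E, B1->F, B3->T, B3->T, B3->T, B3->F, B5->E, B4->T, B6->F, B8->S, B7->T; records B1=F, B2=E, B3=T, B3=F, B4=T, B5=E, B6=F, B7=T, B8=S
run #5 (n=-2, v=0, z=7) runs B2->E, B1->F, B3->T, B3->T, B3->T, B3->F, B5->E, B4->F, B6->F, B8->S, B7->T; records B1=F, B2=E, B3=T, B3=F, B4=F, B5=E, B6=F, B7=T, B8=S
run #6 (n=1, v=-2, z=5) runs B2->E, B1->F, B3->T, B3->F, B5->E, B4->F, B6->T, B8->E, B7->F; records B1=F, B2=E, B3=T, B3=F, B4=F, B5=E, B6=T, B7=F, B8=E
the full pool covers 15 outcomes: B1=T, B1=F, B2=S, B2=E, B3=T, B3=F, B4=T, B4=F, B5=E, B6=T, B6=F, B7=T, B7=F, B8=S, B8=E
no size-1 subset reaches all 15 outcomes (best union: 10/15)
no size-2 subset reaches all 15 outcomes (best union: 14/15)
inputs {1, 3, 5} (size 3) cover everything; no size-3 subset with a lexicographically smaller index list covers all 15
Answer: 3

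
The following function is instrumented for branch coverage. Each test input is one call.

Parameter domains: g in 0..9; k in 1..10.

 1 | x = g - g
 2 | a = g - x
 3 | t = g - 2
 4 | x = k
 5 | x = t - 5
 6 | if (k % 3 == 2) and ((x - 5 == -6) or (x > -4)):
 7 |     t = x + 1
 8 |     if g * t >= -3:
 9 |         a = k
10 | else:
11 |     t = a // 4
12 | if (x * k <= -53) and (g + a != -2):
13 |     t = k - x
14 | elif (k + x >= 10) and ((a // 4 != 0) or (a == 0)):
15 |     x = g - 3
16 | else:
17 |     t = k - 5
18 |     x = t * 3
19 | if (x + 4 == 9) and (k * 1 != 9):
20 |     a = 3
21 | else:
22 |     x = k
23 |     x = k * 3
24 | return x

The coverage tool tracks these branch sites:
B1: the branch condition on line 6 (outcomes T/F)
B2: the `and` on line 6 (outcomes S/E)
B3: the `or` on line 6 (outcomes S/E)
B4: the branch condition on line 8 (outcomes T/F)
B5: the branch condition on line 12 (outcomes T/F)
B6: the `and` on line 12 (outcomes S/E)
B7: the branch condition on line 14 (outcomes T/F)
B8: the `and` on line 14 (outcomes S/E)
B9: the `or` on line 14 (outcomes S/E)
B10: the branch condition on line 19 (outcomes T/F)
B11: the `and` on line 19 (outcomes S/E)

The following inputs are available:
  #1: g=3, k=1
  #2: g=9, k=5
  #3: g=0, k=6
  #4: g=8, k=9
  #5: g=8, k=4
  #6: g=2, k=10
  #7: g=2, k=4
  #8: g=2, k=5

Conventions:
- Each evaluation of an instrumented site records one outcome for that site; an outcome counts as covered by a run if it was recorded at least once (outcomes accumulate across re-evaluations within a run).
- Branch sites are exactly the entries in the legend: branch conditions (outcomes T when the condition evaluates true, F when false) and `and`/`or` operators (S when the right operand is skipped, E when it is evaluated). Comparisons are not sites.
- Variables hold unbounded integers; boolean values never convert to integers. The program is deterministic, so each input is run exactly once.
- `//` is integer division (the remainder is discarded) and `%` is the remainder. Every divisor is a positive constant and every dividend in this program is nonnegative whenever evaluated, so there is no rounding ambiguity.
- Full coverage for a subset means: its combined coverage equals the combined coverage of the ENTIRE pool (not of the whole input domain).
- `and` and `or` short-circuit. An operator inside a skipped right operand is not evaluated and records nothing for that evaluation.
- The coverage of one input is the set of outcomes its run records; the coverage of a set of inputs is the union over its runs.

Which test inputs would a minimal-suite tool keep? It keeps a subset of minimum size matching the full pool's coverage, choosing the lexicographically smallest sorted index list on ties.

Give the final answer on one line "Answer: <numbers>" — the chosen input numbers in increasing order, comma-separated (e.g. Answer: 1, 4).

test 1 (g=3, k=1) hits B1=F, B2=S, B5=F, B6=S, B7=F, B8=S, B10=F, B11=S
test 2 (g=9, k=5) hits B1=T, B2=E, B3=E, B4=T, B5=F, B6=S, B7=F, B8=S, B10=F, B11=S
test 3 (g=0, k=6) hits B1=F, B2=S, B5=F, B6=S, B7=F, B8=S, B10=F, B11=S
test 4 (g=8, k=9) hits B1=F, B2=S, B5=F, B6=S, B7=T, B8=E, B9=S, B10=F, B11=E
test 5 (g=8, k=4) hits B1=F, B2=S, B5=F, B6=S, B7=F, B8=S, B10=F, B11=S
test 6 (g=2, k=10) hits B1=F, B2=S, B5=F, B6=S, B7=F, B8=S, B10=F, B11=S
test 7 (g=2, k=4) hits B1=F, B2=S, B5=F, B6=S, B7=F, B8=S, B10=F, B11=S
test 8 (g=2, k=5) hits B1=F, B2=E, B3=E, B5=F, B6=S, B7=F, B8=S, B10=F, B11=S
pool-wide coverage (16 outcomes): B1=T, B1=F, B2=S, B2=E, B3=E, B4=T, B5=F, B6=S, B7=T, B7=F, B8=S, B8=E, B9=S, B10=F, B11=S, B11=E
no size-1 subset reaches all 16 outcomes (best union: 10/16)
at size 2, {2, 4} reaches all 16 outcomes; every lexicographically earlier size-2 subset fails

Answer: 2, 4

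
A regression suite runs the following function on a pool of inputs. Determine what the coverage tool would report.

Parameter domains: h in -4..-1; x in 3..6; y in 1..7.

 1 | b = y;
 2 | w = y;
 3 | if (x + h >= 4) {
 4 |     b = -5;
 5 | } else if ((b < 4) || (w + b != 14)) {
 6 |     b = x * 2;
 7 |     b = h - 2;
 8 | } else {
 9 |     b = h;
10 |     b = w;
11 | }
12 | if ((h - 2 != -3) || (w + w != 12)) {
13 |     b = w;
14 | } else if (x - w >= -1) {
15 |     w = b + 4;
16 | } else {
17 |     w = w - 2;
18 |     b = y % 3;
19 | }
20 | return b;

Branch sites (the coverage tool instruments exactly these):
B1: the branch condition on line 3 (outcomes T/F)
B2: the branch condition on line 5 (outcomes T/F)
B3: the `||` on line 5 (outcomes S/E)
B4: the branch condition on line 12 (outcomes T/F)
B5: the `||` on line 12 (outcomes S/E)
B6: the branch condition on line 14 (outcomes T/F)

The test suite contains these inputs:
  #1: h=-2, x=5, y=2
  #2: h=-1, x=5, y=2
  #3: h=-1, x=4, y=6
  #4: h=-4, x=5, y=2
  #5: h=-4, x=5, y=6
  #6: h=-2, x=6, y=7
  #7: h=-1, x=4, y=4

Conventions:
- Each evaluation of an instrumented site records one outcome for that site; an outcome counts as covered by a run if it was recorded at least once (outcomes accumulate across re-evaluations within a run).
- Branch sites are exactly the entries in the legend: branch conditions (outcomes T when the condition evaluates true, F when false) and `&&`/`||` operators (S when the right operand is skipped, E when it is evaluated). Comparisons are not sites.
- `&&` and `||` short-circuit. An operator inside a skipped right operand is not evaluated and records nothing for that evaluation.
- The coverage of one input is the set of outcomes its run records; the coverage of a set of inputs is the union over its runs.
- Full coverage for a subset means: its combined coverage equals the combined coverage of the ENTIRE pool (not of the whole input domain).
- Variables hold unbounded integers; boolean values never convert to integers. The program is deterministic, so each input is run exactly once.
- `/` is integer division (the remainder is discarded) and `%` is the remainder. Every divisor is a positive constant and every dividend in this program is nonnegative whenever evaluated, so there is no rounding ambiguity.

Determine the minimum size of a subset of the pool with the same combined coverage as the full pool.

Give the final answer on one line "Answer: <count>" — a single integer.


test 1 (h=-2, x=5, y=2) fires B1->F, B3->S, B2->T, B5->S, B4->T; hits B1=F, B2=T, B3=S, B4=T, B5=S
test 2 (h=-1, x=5, y=2) fires B1->T, B5->E, B4->T; hits B1=T, B4=T, B5=E
test 3 (h=-1, x=4, y=6) fires B1->F, B3->E, B2->T, B5->E, B4->F, B6->F; hits B1=F, B2=T, B3=E, B4=F, B5=E, B6=F
test 4 (h=-4, x=5, y=2) fires B1->F, B3->S, B2->T, B5->S, B4->T; hits B1=F, B2=T, B3=S, B4=T, B5=S
test 5 (h=-4, x=5, y=6) fires B1->F, B3->E, B2->T, B5->S, B4->T; hits B1=F, B2=T, B3=E, B4=T, B5=S
test 6 (h=-2, x=6, y=7) fires B1->T, B5->S, B4->T; hits B1=T, B4=T, B5=S
test 7 (h=-1, x=4, y=4) fires B1->F, B3->E, B2->T, B5->E, B4->T; hits B1=F, B2=T, B3=E, B4=T, B5=E
together the pool reaches 10 outcomes: B1=T, B1=F, B2=T, B3=S, B3=E, B4=T, B4=F, B5=S, B5=E, B6=F
size 1 is not enough: best union over all size-1 subsets is 6/10
size 2 is not enough: best union over all size-2 subsets is 9/10
at size 3, {1, 2, 3} reaches all 10 outcomes; every lexicographically earlier size-3 subset fails
Answer: 3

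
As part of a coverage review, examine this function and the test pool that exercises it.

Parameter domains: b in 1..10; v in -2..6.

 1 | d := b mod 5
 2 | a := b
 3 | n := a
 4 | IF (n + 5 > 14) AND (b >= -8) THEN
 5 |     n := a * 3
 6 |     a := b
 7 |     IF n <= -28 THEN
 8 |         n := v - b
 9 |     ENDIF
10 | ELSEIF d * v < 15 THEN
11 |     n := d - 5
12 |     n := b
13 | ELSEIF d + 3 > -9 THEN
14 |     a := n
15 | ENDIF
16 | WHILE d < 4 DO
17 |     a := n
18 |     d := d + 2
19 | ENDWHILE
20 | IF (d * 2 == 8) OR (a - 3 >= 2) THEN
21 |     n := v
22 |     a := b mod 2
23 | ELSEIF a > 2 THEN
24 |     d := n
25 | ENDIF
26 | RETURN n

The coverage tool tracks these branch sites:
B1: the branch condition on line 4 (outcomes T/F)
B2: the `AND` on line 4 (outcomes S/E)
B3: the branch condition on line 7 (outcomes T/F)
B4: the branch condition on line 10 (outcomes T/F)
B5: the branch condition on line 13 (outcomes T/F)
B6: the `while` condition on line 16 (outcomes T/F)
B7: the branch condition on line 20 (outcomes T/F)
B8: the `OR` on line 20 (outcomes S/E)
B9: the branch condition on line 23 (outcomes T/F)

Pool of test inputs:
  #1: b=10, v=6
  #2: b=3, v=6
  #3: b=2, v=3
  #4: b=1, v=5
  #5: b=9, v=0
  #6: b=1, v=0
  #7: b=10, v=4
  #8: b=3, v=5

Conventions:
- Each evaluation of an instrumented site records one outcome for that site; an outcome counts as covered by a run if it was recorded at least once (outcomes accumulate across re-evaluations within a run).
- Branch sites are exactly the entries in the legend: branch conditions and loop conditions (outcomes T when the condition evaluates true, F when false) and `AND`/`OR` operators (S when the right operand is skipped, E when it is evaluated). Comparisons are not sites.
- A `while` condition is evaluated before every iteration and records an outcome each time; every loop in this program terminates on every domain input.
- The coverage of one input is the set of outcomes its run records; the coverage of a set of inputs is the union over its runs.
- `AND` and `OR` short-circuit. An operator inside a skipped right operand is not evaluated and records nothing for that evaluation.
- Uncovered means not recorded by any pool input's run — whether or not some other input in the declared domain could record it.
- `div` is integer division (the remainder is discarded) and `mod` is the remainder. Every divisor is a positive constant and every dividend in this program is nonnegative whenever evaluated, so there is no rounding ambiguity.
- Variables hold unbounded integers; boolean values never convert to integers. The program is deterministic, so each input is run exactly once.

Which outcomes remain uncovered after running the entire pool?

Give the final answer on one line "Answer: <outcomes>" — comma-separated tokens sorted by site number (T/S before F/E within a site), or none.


input #1, b=10, v=6: events B2->E, B1->T, B3->F, B6->T, B6->T, B6->F, B8->S, B7->T; outcomes B1=T, B2=E, B3=F, B6=T, B6=F, B7=T, B8=S
input #2, b=3, v=6: events B2->S, B1->F, B4->F, B5->T, B6->T, B6->F, B8->E, B7->F, B9->T; outcomes B1=F, B2=S, B4=F, B5=T, B6=T, B6=F, B7=F, B8=E, B9=T
input #3, b=2, v=3: events B2->S, B1->F, B4->T, B6->T, B6->F, B8->S, B7->T; outcomes B1=F, B2=S, B4=T, B6=T, B6=F, B7=T, B8=S
input #4, b=1, v=5: events B2->S, B1->F, B4->T, B6->T, B6->T, B6->F, B8->E, B7->F, B9->F; outcomes B1=F, B2=S, B4=T, B6=T, B6=F, B7=F, B8=E, B9=F
input #5, b=9, v=0: events B2->S, B1->F, B4->T, B6->F, B8->S, B7->T; outcomes B1=F, B2=S, B4=T, B6=F, B7=T, B8=S
input #6, b=1, v=0: events B2->S, B1->F, B4->T, B6->T, B6->T, B6->F, B8->E, B7->F, B9->F; outcomes B1=F, B2=S, B4=T, B6=T, B6=F, B7=F, B8=E, B9=F
input #7, b=10, v=4: events B2->E, B1->T, B3->F, B6->T, B6->T, B6->F, B8->S, B7->T; outcomes B1=T, B2=E, B3=F, B6=T, B6=F, B7=T, B8=S
input #8, b=3, v=5: events B2->S, B1->F, B4->F, B5->T, B6->T, B6->F, B8->E, B7->F, B9->T; outcomes B1=F, B2=S, B4=F, B5=T, B6=T, B6=F, B7=F, B8=E, B9=T
union over the pool: B1=T, B1=F, B2=S, B2=E, B3=F, B4=T, B4=F, B5=T, B6=T, B6=F, B7=T, B7=F, B8=S, B8=E, B9=T, B9=F
uncovered (2 of 18): B3=T, B5=F
Answer: B3=T, B5=F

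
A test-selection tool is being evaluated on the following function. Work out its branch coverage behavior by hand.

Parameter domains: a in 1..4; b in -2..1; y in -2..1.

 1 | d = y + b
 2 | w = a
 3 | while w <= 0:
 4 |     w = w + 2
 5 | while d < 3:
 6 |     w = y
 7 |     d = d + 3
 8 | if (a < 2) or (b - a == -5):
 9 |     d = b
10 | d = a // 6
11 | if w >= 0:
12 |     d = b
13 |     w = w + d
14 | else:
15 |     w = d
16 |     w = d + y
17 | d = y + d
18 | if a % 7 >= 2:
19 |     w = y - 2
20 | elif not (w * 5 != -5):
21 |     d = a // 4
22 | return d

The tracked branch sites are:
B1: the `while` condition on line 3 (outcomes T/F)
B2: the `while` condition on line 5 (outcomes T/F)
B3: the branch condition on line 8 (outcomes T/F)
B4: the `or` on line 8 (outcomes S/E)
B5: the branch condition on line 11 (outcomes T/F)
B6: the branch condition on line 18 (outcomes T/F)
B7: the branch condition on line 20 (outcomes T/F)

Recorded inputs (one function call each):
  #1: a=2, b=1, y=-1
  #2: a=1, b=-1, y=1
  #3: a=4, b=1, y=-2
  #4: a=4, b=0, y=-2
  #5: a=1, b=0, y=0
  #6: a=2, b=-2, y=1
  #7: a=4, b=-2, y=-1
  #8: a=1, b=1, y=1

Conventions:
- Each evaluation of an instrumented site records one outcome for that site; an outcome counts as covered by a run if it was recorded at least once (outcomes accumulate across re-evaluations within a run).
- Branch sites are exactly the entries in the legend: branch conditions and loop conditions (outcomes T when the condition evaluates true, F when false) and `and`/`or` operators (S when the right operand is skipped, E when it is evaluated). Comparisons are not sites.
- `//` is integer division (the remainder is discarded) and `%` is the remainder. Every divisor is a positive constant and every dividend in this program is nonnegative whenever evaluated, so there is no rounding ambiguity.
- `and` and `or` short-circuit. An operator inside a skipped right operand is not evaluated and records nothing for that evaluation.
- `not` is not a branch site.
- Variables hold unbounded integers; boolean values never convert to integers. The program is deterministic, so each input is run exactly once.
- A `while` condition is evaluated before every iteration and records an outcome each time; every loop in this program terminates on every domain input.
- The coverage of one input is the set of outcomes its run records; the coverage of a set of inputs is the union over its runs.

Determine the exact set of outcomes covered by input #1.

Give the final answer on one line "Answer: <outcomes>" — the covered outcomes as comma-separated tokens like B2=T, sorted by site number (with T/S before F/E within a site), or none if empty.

Event log for input #1 (a=2, b=1, y=-1):
  B1->F, B2->T, B2->F, B4->E, B3->F, B5->F, B6->T
deduplicating events, the covered set is: B1=F, B2=T, B2=F, B3=F, B4=E, B5=F, B6=T

Answer: B1=F, B2=T, B2=F, B3=F, B4=E, B5=F, B6=T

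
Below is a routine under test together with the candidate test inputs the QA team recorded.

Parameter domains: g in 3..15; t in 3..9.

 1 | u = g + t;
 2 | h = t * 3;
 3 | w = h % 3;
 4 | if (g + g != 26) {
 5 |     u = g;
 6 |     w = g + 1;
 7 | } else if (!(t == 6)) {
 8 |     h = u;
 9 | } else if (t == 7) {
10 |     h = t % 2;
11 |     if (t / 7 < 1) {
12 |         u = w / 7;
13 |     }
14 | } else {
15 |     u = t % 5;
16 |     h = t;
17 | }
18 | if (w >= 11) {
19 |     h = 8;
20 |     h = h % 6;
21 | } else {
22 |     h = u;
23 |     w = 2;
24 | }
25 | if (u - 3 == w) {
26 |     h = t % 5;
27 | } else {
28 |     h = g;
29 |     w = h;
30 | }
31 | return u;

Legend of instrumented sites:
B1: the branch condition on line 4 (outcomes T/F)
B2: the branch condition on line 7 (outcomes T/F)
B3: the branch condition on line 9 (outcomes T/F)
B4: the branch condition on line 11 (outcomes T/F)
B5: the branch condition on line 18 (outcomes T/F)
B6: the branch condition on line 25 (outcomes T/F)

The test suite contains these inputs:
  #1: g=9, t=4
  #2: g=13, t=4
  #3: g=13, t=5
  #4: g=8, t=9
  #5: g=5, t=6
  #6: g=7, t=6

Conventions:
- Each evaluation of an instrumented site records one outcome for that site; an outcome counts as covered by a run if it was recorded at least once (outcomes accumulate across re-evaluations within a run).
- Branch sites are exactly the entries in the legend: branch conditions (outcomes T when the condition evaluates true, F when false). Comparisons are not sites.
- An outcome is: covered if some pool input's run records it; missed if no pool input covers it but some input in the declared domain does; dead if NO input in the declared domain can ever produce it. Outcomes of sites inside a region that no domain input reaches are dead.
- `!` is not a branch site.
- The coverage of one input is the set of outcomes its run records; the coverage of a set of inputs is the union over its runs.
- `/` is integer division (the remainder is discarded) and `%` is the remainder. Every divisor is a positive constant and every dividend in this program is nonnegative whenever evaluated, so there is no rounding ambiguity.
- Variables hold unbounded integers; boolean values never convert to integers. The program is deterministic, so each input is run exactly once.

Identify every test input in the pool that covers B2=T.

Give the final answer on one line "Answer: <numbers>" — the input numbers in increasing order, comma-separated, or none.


input #1 (g=9, t=4): misses B2=T
input #2 (g=13, t=4): covers B2=T
input #3 (g=13, t=5): covers B2=T
input #4 (g=8, t=9): misses B2=T
input #5 (g=5, t=6): misses B2=T
input #6 (g=7, t=6): misses B2=T
Answer: 2, 3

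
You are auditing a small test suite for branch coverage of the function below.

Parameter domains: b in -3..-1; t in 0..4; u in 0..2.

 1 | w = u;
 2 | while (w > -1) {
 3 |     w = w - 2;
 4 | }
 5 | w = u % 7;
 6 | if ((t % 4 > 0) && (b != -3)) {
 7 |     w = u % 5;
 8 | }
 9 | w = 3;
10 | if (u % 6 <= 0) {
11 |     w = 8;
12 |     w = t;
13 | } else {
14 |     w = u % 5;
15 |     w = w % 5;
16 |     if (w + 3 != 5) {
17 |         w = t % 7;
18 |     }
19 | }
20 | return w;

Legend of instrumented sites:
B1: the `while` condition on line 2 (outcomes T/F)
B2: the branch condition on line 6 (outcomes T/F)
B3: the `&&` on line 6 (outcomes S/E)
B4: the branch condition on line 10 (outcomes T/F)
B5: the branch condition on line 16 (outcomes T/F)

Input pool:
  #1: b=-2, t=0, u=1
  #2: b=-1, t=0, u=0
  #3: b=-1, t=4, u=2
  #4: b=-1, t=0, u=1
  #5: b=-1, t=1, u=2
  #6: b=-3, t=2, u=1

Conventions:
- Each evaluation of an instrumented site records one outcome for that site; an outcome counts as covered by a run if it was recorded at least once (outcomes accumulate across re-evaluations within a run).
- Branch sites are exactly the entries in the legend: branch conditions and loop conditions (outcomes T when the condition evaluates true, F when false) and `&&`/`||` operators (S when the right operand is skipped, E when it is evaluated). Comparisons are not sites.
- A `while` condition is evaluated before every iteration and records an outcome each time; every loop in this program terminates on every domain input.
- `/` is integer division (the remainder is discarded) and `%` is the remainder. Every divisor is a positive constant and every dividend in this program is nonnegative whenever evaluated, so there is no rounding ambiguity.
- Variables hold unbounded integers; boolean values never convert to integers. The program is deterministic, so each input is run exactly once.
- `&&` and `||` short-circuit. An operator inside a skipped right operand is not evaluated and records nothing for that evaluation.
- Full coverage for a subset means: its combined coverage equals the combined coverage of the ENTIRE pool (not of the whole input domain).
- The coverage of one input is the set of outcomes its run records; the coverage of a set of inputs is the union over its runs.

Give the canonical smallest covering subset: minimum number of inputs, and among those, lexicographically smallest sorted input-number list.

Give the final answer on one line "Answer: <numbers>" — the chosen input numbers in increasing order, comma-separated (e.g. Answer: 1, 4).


run #1 (b=-2, t=0, u=1) records B1=T, B1=F, B2=F, B3=S, B4=F, B5=T
run #2 (b=-1, t=0, u=0) records B1=T, B1=F, B2=F, B3=S, B4=T
run #3 (b=-1, t=4, u=2) records B1=T, B1=F, B2=F, B3=S, B4=F, B5=F
run #4 (b=-1, t=0, u=1) records B1=T, B1=F, B2=F, B3=S, B4=F, B5=T
run #5 (b=-1, t=1, u=2) records B1=T, B1=F, B2=T, B3=E, B4=F, B5=F
run #6 (b=-3, t=2, u=1) records B1=T, B1=F, B2=F, B3=E, B4=F, B5=T
together the pool reaches 10 outcomes: B1=T, B1=F, B2=T, B2=F, B3=S, B3=E, B4=T, B4=F, B5=T, B5=F
every size-1 subset falls short of the 10 outcomes (best: 6/10)
every size-2 subset falls short of the 10 outcomes (best: 9/10)
size 3: inputs {1, 2, 5} cover all 10 outcomes, and no lexicographically smaller subset of this size does
Answer: 1, 2, 5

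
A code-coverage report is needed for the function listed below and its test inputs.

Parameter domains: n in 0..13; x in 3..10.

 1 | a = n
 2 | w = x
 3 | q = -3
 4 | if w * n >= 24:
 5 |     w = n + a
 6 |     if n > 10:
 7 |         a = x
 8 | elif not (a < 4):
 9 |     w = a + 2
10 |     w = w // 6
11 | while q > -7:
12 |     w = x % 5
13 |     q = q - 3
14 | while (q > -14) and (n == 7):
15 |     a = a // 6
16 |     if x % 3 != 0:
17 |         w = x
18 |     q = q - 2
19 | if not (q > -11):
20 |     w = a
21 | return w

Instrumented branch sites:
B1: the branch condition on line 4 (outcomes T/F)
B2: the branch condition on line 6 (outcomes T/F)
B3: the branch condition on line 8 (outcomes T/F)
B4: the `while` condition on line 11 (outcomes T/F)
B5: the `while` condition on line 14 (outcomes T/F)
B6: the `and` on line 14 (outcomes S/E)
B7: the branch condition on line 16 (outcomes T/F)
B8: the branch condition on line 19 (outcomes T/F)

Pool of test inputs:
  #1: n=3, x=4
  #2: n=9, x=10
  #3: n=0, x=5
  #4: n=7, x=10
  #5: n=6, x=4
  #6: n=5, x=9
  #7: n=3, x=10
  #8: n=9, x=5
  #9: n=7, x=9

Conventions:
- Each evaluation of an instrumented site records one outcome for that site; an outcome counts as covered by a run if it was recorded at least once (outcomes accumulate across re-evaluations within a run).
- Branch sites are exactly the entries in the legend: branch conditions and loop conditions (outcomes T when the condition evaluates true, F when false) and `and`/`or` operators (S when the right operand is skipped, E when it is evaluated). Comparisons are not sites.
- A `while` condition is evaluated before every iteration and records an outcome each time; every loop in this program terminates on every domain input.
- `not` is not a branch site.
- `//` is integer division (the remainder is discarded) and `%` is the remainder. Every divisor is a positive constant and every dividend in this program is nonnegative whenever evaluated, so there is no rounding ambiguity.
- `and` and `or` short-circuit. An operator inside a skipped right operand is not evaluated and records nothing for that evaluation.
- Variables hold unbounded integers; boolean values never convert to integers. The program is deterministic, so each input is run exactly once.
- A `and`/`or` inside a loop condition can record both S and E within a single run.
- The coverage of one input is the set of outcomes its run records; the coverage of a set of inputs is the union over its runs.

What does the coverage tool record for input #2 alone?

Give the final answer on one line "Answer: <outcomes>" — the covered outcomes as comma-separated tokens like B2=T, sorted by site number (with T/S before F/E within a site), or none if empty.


Simulating input #2 (n=9, x=10) step by step:
  B1->T, B2->F, B4->T, B4->T, B4->F, B6->E, B5->F, B8->F
collecting distinct outcomes: B1=T, B2=F, B4=T, B4=F, B5=F, B6=E, B8=F
Answer: B1=T, B2=F, B4=T, B4=F, B5=F, B6=E, B8=F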